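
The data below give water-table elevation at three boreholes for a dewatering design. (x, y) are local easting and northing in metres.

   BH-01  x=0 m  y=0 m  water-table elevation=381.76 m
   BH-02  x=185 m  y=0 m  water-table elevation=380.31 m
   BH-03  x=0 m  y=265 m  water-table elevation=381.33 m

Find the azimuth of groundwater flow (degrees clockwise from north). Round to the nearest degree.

078°

∂h/∂x = (380.31 − 381.76) / (185 − 0) = -0.007838
∂h/∂y = (381.33 − 381.76) / (265 − 0) = -0.001623
Flow direction (−∇h) has components (+0.007838 E, +0.001623 N).
Azimuth = atan2(E, N) = atan2(+0.007838, +0.001623) = 78.3° ≈ 078°.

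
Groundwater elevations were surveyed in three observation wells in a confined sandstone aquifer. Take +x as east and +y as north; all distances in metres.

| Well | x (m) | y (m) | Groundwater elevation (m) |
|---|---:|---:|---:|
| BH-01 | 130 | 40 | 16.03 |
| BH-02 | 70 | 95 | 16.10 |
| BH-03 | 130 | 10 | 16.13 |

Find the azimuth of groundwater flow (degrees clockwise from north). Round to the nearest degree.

Differences from BH-01: to BH-02 (Δx, Δy, Δh) = (-60, 55, +0.07); to BH-03 = (0, -30, +0.10).
Determinant of the coordinate differences = (-60)·(-30) − 0·55 = 1800.
∂h/∂x = [(+0.07)·(-30) − (+0.10)·55] / 1800 = -0.004222
∂h/∂y = [(-60)·(+0.10) − 0·(+0.07)] / 1800 = -0.003333
Flow direction (−∇h) has components (+0.004222 E, +0.003333 N).
Azimuth = atan2(E, N) = atan2(+0.004222, +0.003333) = 51.7° ≈ 052°.

052°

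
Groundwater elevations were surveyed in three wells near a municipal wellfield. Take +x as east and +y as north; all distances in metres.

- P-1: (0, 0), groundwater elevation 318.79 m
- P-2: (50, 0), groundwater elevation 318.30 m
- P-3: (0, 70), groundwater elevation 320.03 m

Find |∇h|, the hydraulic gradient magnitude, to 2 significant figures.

0.020

∂h/∂x = (318.30 − 318.79) / (50 − 0) = -0.009800
∂h/∂y = (320.03 − 318.79) / (70 − 0) = +0.01771
|∇h| = √(-0.009800² + 0.01771²) = 0.02024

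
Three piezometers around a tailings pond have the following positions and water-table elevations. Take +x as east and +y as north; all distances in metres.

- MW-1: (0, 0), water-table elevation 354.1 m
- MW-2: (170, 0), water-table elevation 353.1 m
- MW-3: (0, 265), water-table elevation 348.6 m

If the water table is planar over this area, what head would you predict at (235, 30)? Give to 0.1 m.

∂h/∂x = (353.1 − 354.1) / (170 − 0) = -0.005882
∂h/∂y = (348.6 − 354.1) / (265 − 0) = -0.02075
h(235, 30) = 354.1 + (-0.005882)·(235) + (-0.02075)·(30) = 354.1 -1.382 -0.623 = 352.095 m.

352.1 m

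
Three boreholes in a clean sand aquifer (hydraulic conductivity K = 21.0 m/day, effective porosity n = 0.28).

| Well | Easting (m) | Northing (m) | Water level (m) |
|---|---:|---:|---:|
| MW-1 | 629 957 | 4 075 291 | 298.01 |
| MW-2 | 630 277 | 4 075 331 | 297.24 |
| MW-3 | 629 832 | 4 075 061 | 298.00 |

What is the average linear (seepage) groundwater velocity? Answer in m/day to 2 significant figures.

With h = a·x + b·y + c and MW-1 as origin, the differences give:
  320·a + 40·b = -0.77
  (-125)·a + (-230)·b = -0.01
Eliminate b (×(-230) and ×40, subtract): -68600·a = 177.500 → a = ∂h/∂x = -0.002587
Back-substitute: b = ∂h/∂y = +0.001450.
|∇h| = √(-0.002587² + 0.001450²) = 0.002966
Seepage velocity v = K·i/n = 21.0 × 0.002966 / 0.28 = 0.2224 m/day.

0.22 m/day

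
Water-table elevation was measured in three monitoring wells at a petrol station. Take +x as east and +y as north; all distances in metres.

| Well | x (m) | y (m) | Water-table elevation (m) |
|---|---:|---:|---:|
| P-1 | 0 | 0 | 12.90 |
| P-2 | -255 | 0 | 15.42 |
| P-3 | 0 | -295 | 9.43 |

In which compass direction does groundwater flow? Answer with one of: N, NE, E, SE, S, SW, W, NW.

SE

∂h/∂x = (15.42 − 12.90) / (-255 − 0) = -0.009882
∂h/∂y = (9.43 − 12.90) / (-295 − 0) = +0.01176
Flow = −∇h = (+0.009882 east, -0.01176 north), which points southeast.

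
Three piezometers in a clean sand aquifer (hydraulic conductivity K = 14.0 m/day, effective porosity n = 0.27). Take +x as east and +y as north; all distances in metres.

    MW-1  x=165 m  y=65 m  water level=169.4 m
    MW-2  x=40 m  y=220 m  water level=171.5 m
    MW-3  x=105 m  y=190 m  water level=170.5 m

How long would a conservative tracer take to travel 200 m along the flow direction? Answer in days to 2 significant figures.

260 days

With h = a·x + b·y + c and MW-1 as origin, the differences give:
  (-125)·a + 155·b = +2.1
  (-60)·a + 125·b = +1.1
Eliminate b (×125 and ×155, subtract): -6325·a = 92.00 → a = ∂h/∂x = -0.01455
Back-substitute: b = ∂h/∂y = +0.001818.
|∇h| = √(-0.01455² + 0.001818²) = 0.01466
Seepage velocity v = K·i/n = 14.0 × 0.01466 / 0.27 = 0.7601 m/day.
t = 200 / 0.7601 = 263.1 days.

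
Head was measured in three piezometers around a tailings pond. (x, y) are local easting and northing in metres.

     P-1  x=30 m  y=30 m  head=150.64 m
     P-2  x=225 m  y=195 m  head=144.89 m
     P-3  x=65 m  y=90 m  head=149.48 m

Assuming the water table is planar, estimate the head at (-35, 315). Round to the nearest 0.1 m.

With h = a·x + b·y + c and P-1 as origin, the differences give:
  195·a + 165·b = -5.75
  35·a + 60·b = -1.16
Eliminate b (×60 and ×165, subtract): 5925·a = -153.600 → a = ∂h/∂x = -0.02592
Back-substitute: b = ∂h/∂y = -0.004211.
h(-35, 315) = 150.64 + (-0.02592)·(-65) + (-0.004211)·(285) = 150.64 +1.685 -1.200 = 151.125 m.

151.1 m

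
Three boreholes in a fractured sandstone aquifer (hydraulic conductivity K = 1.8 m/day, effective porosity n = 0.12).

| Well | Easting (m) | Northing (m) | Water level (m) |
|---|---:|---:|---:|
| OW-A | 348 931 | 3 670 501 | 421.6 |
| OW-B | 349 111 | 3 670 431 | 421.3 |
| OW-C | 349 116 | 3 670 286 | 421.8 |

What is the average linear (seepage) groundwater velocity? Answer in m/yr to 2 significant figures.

Differences from OW-A: to OW-B (Δx, Δy, Δh) = (180, -70, -0.3); to OW-C = (185, -215, +0.2).
Solve a·Δx + b·Δy = Δh: det = 180·(-215) − 185·(-70) = -25750.
∂h/∂x = [(-0.3)·(-215) − (+0.2)·(-70)] / -25750 = -0.003049
∂h/∂y = [180·(+0.2) − 185·(-0.3)] / -25750 = -0.003553
|∇h| = √(-0.003049² + -0.003553²) = 0.004682
Seepage velocity v = K·i/n = 1.8 × 0.004682 / 0.12 = 0.07023 m/day = 25.65 m/yr.

26 m/yr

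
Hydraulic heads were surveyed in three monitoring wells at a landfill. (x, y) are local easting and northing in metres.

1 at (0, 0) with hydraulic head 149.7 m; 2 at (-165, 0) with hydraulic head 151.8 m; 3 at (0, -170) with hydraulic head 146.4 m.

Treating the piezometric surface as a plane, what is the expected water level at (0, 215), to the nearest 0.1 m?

∂h/∂x = (151.8 − 149.7) / (-165 − 0) = -0.01273
∂h/∂y = (146.4 − 149.7) / (-170 − 0) = +0.01941
h(0, 215) = 149.7 + (-0.01273)·(0) + (+0.01941)·(215) = 149.7 -0.000 +4.174 = 153.874 m.

153.9 m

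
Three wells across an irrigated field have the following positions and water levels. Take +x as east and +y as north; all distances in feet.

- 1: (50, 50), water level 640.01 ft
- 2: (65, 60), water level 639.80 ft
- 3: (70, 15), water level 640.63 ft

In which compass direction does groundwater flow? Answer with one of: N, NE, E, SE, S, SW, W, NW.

Taking 1 as reference: 2−1 = (15, 10, -0.21); 3−1 = (20, -35, +0.62).
Solve a·Δx + b·Δy = Δh: det = 15·(-35) − 20·10 = -725.
∂h/∂x = [(-0.21)·(-35) − (+0.62)·10] / -725 = -0.001586
∂h/∂y = [15·(+0.62) − 20·(-0.21)] / -725 = -0.01862
Flow = −∇h = (+0.001586 east, +0.01862 north), which points north.

N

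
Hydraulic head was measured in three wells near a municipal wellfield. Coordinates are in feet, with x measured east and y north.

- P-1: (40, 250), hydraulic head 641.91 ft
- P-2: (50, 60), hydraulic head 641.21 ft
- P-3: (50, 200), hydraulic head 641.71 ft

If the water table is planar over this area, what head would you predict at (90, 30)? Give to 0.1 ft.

641.0 ft

Taking P-1 as reference: P-2−P-1 = (10, -190, -0.70); P-3−P-1 = (10, -50, -0.20).
Solve a·Δx + b·Δy = Δh: det = 10·(-50) − 10·(-190) = 1400.
∂h/∂x = [(-0.70)·(-50) − (-0.20)·(-190)] / 1400 = -0.002143
∂h/∂y = [10·(-0.20) − 10·(-0.70)] / 1400 = +0.003571
h(90, 30) = 641.91 + (-0.002143)·(50) + (+0.003571)·(-220) = 641.91 -0.107 -0.786 = 641.017 ft.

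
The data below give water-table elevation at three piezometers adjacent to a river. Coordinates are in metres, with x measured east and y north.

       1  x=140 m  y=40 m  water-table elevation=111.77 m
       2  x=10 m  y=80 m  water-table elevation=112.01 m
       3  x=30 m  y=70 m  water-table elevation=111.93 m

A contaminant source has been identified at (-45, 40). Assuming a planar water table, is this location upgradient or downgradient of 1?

downgradient

With h = a·x + b·y + c and 1 as origin, the differences give:
  (-130)·a + 40·b = +0.24
  (-110)·a + 30·b = +0.16
Eliminate b (×30 and ×40, subtract): 500·a = 0.800 → a = ∂h/∂x = +0.001600
Back-substitute: b = ∂h/∂y = +0.01120.
Head at (-45, 40) = 111.77 + (+0.001600)·(-185) + (+0.01120)·(0) = 111.47 m.
That is lower than the 111.77 m at 1, so the point is downgradient.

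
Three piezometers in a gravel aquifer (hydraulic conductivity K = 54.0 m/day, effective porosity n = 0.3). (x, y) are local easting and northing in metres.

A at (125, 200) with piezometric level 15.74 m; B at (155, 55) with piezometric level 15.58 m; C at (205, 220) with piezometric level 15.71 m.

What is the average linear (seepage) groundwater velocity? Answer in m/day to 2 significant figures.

0.21 m/day

Taking A as reference: B−A = (30, -145, -0.16); C−A = (80, 20, -0.03).
Solve a·Δx + b·Δy = Δh: det = 30·20 − 80·(-145) = 12200.
∂h/∂x = [(-0.16)·20 − (-0.03)·(-145)] / 12200 = -0.0006189
∂h/∂y = [30·(-0.03) − 80·(-0.16)] / 12200 = +0.0009754
|∇h| = √(-0.0006189² + 0.0009754²) = 0.001155
Seepage velocity v = K·i/n = 54.0 × 0.001155 / 0.3 = 0.2079 m/day.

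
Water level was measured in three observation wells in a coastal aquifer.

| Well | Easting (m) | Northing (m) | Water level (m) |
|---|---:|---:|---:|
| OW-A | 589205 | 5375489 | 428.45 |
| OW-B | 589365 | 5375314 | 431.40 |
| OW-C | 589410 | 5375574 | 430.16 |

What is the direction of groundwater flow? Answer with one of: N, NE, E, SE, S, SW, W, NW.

NW

With h = a·x + b·y + c and OW-A as origin, the differences give:
  160·a + (-175)·b = +2.95
  205·a + 85·b = +1.71
Eliminate b (×85 and ×(-175), subtract): 49475·a = 550.000 → a = ∂h/∂x = +0.01112
Back-substitute: b = ∂h/∂y = -0.006693.
Flow = −∇h = (-0.01112 east, +0.006693 north), which points northwest.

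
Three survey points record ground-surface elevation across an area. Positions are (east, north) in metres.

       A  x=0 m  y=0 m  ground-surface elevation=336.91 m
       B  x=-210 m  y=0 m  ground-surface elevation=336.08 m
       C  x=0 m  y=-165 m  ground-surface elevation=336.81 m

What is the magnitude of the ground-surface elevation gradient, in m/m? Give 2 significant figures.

∂z/∂x = (336.08 − 336.91) / (-210 − 0) = +0.003952
∂z/∂y = (336.81 − 336.91) / (-165 − 0) = +0.0006061
|∇f| = √(0.003952² + 0.0006061²) = 0.003998 m/m

0.0040 m/m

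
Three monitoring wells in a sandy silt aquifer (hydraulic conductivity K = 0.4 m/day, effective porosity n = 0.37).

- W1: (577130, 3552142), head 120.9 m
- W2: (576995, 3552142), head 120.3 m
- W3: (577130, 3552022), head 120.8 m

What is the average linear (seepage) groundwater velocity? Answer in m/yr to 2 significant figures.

∂h/∂x = (120.3 − 120.9) / (576995 − 577130) = +0.004444
∂h/∂y = (120.8 − 120.9) / (3552022 − 3552142) = +0.0008333
|∇h| = √(0.004444² + 0.0008333²) = 0.004521
Seepage velocity v = K·i/n = 0.4 × 0.004521 / 0.37 = 0.004888 m/day = 1.785 m/yr.

1.8 m/yr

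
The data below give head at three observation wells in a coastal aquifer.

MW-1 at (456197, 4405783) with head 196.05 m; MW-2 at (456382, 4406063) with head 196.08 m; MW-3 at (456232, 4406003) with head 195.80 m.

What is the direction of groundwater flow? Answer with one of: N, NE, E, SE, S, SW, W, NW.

NW

Three-point gradient (reference MW-1): Δ to MW-2 = (185, 280, +0.03), Δ to MW-3 = (35, 220, -0.25).
∂h/∂x = +0.002479, ∂h/∂y = -0.001531 (det = 30900).
Flow = −∇h = (-0.002479 east, +0.001531 north), which points northwest.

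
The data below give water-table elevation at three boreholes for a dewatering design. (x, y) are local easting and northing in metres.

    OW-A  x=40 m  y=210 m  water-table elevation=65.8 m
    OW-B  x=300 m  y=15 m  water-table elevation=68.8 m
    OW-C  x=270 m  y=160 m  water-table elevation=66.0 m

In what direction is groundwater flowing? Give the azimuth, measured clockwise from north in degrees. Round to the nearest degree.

Three-point gradient (reference OW-A): Δ to OW-B = (260, -195, +3.0), Δ to OW-C = (230, -50, +0.2).
∂h/∂x = -0.003485, ∂h/∂y = -0.02003 (det = 31850).
Flow direction (−∇h) has components (+0.003485 E, +0.02003 N).
Azimuth = atan2(E, N) = atan2(+0.003485, +0.02003) = 9.9° ≈ 010°.

010°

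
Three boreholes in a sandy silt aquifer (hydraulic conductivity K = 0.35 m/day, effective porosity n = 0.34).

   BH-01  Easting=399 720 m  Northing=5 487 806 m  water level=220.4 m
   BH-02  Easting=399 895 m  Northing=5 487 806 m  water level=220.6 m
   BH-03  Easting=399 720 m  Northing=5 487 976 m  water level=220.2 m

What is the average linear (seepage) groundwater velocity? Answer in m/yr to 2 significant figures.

∂h/∂x = (220.6 − 220.4) / (399895 − 399720) = +0.001143
∂h/∂y = (220.2 − 220.4) / (5487976 − 5487806) = -0.001176
|∇h| = √(0.001143² + -0.001176²) = 0.00164
Seepage velocity v = K·i/n = 0.35 × 0.00164 / 0.34 = 0.001688 m/day = 0.6165 m/yr.

0.62 m/yr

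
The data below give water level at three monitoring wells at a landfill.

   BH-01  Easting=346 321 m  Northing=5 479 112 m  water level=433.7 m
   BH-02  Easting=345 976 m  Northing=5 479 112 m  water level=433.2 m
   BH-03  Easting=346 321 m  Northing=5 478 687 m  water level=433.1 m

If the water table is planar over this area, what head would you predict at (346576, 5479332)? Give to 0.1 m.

434.4 m

∂h/∂x = (433.2 − 433.7) / (345976 − 346321) = +0.001449
∂h/∂y = (433.1 − 433.7) / (5478687 − 5479112) = +0.001412
h(346576, 5479332) = 433.7 + (+0.001449)·(255) + (+0.001412)·(220) = 433.7 +0.370 +0.311 = 434.380 m.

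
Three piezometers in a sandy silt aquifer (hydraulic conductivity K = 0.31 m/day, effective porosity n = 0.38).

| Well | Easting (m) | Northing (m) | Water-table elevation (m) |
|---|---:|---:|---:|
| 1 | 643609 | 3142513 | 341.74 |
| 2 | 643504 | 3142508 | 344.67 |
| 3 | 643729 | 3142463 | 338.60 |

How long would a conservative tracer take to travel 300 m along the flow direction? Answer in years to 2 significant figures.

36 years

Three-point gradient (reference 1): Δ to 2 = (-105, -5, +2.93), Δ to 3 = (120, -50, -3.14).
∂h/∂x = -0.02773, ∂h/∂y = -0.003744 (det = 5850).
|∇h| = √(-0.02773² + -0.003744²) = 0.02798
Seepage velocity v = K·i/n = 0.31 × 0.02798 / 0.38 = 0.02283 m/day.
t = 300 / 0.02283 = 1.314e+04 days = 36 years.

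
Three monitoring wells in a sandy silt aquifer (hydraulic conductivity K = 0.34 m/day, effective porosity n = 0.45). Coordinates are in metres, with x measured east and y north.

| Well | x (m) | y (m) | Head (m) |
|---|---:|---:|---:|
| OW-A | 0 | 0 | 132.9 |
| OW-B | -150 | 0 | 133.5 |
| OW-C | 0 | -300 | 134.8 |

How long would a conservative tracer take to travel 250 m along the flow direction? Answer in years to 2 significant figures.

∂h/∂x = (133.5 − 132.9) / (-150 − 0) = -0.004000
∂h/∂y = (134.8 − 132.9) / (-300 − 0) = -0.006333
|∇h| = √(-0.004000² + -0.006333²) = 0.00749
Seepage velocity v = K·i/n = 0.34 × 0.00749 / 0.45 = 0.005659 m/day.
t = 250 / 0.005659 = 4.418e+04 days = 121 years.

120 years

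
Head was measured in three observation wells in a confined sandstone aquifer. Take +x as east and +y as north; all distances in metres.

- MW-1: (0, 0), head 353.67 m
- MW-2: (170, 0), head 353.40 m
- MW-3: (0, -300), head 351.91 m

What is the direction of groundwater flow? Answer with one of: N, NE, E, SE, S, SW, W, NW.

S

∂h/∂x = (353.40 − 353.67) / (170 − 0) = -0.001588
∂h/∂y = (351.91 − 353.67) / (-300 − 0) = +0.005867
Flow = −∇h = (+0.001588 east, -0.005867 north), which points south.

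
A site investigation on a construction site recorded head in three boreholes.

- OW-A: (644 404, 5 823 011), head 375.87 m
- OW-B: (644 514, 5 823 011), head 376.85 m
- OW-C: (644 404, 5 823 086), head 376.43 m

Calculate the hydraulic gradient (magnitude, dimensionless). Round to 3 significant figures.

∂h/∂x = (376.85 − 375.87) / (644514 − 644404) = +0.008909
∂h/∂y = (376.43 − 375.87) / (5823086 − 5823011) = +0.007467
|∇h| = √(0.008909² + 0.007467²) = 0.01162

0.0116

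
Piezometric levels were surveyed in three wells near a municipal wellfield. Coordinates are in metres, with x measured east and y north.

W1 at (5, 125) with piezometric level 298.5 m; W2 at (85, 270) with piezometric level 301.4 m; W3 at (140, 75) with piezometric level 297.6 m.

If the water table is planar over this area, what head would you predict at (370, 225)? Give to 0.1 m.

With h = a·x + b·y + c and W1 as origin, the differences give:
  80·a + 145·b = +2.9
  135·a + (-50)·b = -0.9
Eliminate b (×(-50) and ×145, subtract): -23575·a = -14.50 → a = ∂h/∂x = +0.0006151
Back-substitute: b = ∂h/∂y = +0.01966.
h(370, 225) = 298.5 + (+0.0006151)·(365) + (+0.01966)·(100) = 298.5 +0.224 +1.966 = 300.691 m.

300.7 m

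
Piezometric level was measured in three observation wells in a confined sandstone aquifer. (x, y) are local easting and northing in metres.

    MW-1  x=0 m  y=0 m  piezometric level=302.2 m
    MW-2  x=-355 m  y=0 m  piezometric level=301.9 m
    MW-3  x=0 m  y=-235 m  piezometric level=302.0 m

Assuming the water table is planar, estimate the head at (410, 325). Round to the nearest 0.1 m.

302.8 m

∂h/∂x = (301.9 − 302.2) / (-355 − 0) = +0.0008451
∂h/∂y = (302.0 − 302.2) / (-235 − 0) = +0.0008511
h(410, 325) = 302.2 + (+0.0008451)·(410) + (+0.0008511)·(325) = 302.2 +0.346 +0.277 = 302.823 m.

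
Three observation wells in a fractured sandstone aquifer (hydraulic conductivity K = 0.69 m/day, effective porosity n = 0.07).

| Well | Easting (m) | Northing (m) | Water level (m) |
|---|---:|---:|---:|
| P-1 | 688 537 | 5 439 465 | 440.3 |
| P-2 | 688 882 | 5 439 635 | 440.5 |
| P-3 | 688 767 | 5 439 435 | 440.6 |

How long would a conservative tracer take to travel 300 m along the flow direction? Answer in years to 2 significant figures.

With h = a·x + b·y + c and P-1 as origin, the differences give:
  345·a + 170·b = +0.2
  230·a + (-30)·b = +0.3
Eliminate b (×(-30) and ×170, subtract): -49450·a = -57.00 → a = ∂h/∂x = +0.001153
Back-substitute: b = ∂h/∂y = -0.001163.
|∇h| = √(0.001153² + -0.001163²) = 0.001638
Seepage velocity v = K·i/n = 0.69 × 0.001638 / 0.07 = 0.01615 m/day.
t = 300 / 0.01615 = 1.858e+04 days = 50.9 years.

51 years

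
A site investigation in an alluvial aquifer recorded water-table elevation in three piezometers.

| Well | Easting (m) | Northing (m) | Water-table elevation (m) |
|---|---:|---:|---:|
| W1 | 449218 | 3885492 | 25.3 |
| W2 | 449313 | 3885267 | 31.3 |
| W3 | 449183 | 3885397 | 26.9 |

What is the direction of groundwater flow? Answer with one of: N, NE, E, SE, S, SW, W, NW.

NW

Differences from W1: to W2 (Δx, Δy, Δh) = (95, -225, +6.0); to W3 = (-35, -95, +1.6).
Determinant of the coordinate differences = 95·(-95) − (-35)·(-225) = -16900.
∂h/∂x = [(+6.0)·(-95) − (+1.6)·(-225)] / -16900 = +0.01243
∂h/∂y = [95·(+1.6) − (-35)·(+6.0)] / -16900 = -0.02142
Flow = −∇h = (-0.01243 east, +0.02142 north), which points northwest.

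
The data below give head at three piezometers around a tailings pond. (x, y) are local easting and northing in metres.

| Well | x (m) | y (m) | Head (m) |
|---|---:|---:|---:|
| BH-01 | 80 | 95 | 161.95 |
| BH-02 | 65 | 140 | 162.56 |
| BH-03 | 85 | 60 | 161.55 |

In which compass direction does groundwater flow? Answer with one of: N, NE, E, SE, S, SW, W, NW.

Taking BH-01 as reference: BH-02−BH-01 = (-15, 45, +0.61); BH-03−BH-01 = (5, -35, -0.40).
Solve a·Δx + b·Δy = Δh: det = (-15)·(-35) − 5·45 = 300.
∂h/∂x = [(+0.61)·(-35) − (-0.40)·45] / 300 = -0.01117
∂h/∂y = [(-15)·(-0.40) − 5·(+0.61)] / 300 = +0.009833
Flow = −∇h = (+0.01117 east, -0.009833 north), which points southeast.

SE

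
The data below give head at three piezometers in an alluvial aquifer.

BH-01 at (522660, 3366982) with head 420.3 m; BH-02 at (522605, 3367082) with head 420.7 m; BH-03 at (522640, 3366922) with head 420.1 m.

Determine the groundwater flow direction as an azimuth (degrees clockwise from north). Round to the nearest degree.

Three-point gradient (reference BH-01): Δ to BH-02 = (-55, 100, +0.4), Δ to BH-03 = (-20, -60, -0.2).
∂h/∂x = -0.0007547, ∂h/∂y = +0.003585 (det = 5300).
Flow direction (−∇h) has components (+0.0007547 E, -0.003585 N).
Azimuth = atan2(E, N) = atan2(+0.0007547, -0.003585) = 168.1° ≈ 168°.

168°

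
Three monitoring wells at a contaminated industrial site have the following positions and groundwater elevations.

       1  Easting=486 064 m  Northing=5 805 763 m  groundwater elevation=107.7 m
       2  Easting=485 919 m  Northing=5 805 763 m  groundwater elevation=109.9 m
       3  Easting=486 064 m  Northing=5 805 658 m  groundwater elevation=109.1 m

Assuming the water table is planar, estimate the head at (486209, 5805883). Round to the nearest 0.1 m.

∂h/∂x = (109.9 − 107.7) / (485919 − 486064) = -0.01517
∂h/∂y = (109.1 − 107.7) / (5805658 − 5805763) = -0.01333
h(486209, 5805883) = 107.7 + (-0.01517)·(145) + (-0.01333)·(120) = 107.7 -2.200 -1.600 = 103.900 m.

103.9 m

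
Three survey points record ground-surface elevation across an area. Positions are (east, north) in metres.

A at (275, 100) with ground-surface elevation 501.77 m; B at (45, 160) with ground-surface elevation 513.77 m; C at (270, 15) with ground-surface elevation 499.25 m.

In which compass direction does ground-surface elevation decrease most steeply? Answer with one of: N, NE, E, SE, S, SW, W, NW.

Taking A as reference: B−A = (-230, 60, +12.00); C−A = (-5, -85, -2.52).
Solve a·Δx + b·Δy = Δz: det = (-230)·(-85) − (-5)·60 = 19850.
∂z/∂x = [(+12.00)·(-85) − (-2.52)·60] / 19850 = -0.04377
∂z/∂y = [(-230)·(-2.52) − (-5)·(+12.00)] / 19850 = +0.03222
Steepest decrease is along −∇f = (+0.04377 E, -0.03222 N) → southeast.

SE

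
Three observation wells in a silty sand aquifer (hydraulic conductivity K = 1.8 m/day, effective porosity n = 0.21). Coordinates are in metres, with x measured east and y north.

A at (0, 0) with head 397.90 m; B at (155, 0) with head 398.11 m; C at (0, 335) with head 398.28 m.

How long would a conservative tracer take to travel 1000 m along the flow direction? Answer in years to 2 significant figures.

∂h/∂x = (398.11 − 397.90) / (155 − 0) = +0.001355
∂h/∂y = (398.28 − 397.90) / (335 − 0) = +0.001134
|∇h| = √(0.001355² + 0.001134²) = 0.001767
Seepage velocity v = K·i/n = 1.8 × 0.001767 / 0.21 = 0.01515 m/day.
t = 1000 / 0.01515 = 6.601e+04 days = 181 years.

180 years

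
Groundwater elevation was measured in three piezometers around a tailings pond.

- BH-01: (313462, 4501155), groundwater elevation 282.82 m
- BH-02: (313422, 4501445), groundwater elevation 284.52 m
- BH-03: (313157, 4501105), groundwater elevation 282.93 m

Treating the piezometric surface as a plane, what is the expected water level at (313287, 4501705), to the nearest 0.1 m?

Taking BH-01 as reference: BH-02−BH-01 = (-40, 290, +1.70); BH-03−BH-01 = (-305, -50, +0.11).
Determinant of the coordinate differences = (-40)·(-50) − (-305)·290 = 90450.
∂h/∂x = [(+1.70)·(-50) − (+0.11)·290] / 90450 = -0.001292
∂h/∂y = [(-40)·(+0.11) − (-305)·(+1.70)] / 90450 = +0.005684
h(313287, 4501705) = 282.82 + (-0.001292)·(-175) + (+0.005684)·(550) = 282.82 +0.226 +3.126 = 286.172 m.

286.2 m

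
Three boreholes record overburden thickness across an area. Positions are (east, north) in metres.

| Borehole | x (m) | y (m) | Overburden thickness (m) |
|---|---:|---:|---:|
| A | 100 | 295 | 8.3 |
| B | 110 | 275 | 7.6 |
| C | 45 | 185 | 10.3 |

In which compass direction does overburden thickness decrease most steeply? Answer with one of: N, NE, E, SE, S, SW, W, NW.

Taking A as reference: B−A = (10, -20, -0.7); C−A = (-55, -110, +2.0).
Solve a·Δx + b·Δy = Δd: det = 10·(-110) − (-55)·(-20) = -2200.
∂d/∂x = [(-0.7)·(-110) − (+2.0)·(-20)] / -2200 = -0.05318
∂d/∂y = [10·(+2.0) − (-55)·(-0.7)] / -2200 = +0.008409
Steepest decrease is along −∇f = (+0.05318 E, -0.008409 N) → east.

E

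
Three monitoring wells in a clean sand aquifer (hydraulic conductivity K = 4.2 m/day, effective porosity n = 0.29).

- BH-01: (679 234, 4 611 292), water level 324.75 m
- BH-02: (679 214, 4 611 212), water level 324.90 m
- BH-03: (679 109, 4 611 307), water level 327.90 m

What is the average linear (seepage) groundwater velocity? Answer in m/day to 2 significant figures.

Differences from BH-01: to BH-02 (Δx, Δy, Δh) = (-20, -80, +0.15); to BH-03 = (-125, 15, +3.15).
Solve a·Δx + b·Δy = Δh: det = (-20)·15 − (-125)·(-80) = -10300.
∂h/∂x = [(+0.15)·15 − (+3.15)·(-80)] / -10300 = -0.02468
∂h/∂y = [(-20)·(+3.15) − (-125)·(+0.15)] / -10300 = +0.004296
|∇h| = √(-0.02468² + 0.004296²) = 0.02505
Seepage velocity v = K·i/n = 4.2 × 0.02505 / 0.29 = 0.3628 m/day.

0.36 m/day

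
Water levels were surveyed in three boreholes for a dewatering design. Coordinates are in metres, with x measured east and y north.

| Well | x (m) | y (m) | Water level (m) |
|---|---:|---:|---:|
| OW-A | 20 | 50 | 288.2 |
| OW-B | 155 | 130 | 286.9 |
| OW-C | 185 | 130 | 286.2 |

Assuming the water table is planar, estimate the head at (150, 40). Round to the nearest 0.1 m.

284.9 m

Three-point gradient (reference OW-A): Δ to OW-B = (135, 80, -1.3), Δ to OW-C = (165, 80, -2.0).
∂h/∂x = -0.02333, ∂h/∂y = +0.02312 (det = -2400).
h(150, 40) = 288.2 + (-0.02333)·(130) + (+0.02312)·(-10) = 288.2 -3.033 -0.231 = 284.935 m.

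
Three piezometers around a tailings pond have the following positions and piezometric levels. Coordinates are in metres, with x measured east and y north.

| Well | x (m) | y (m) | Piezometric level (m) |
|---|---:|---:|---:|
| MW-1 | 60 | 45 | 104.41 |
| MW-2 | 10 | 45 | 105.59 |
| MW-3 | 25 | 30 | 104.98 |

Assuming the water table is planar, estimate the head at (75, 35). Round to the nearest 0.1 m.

Taking MW-1 as reference: MW-2−MW-1 = (-50, 0, +1.18); MW-3−MW-1 = (-35, -15, +0.57).
Solve a·Δx + b·Δy = Δh: det = (-50)·(-15) − (-35)·0 = 750.
∂h/∂x = [(+1.18)·(-15) − (+0.57)·0] / 750 = -0.02360
∂h/∂y = [(-50)·(+0.57) − (-35)·(+1.18)] / 750 = +0.01707
h(75, 35) = 104.41 + (-0.02360)·(15) + (+0.01707)·(-10) = 104.41 -0.354 -0.171 = 103.885 m.

103.9 m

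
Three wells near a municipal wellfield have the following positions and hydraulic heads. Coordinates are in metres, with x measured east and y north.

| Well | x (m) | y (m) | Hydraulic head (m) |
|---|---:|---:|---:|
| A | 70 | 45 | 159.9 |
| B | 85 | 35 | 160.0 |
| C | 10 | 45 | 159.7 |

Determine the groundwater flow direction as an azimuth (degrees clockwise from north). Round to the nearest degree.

With h = a·x + b·y + c and A as origin, the differences give:
  15·a + (-10)·b = +0.1
  (-60)·a + 0·b = -0.2
Eliminate b (×0 and ×(-10), subtract): -600·a = -2.00 → a = ∂h/∂x = +0.003333
Back-substitute: b = ∂h/∂y = -0.005000.
Flow direction (−∇h) has components (-0.003333 E, +0.005000 N).
Azimuth = atan2(E, N) = atan2(-0.003333, +0.005000) = 326.3° ≈ 326°.

326°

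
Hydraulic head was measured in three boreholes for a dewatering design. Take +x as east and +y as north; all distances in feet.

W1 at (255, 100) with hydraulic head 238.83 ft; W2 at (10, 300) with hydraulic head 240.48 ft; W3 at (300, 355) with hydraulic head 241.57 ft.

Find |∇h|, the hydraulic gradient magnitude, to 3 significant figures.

0.0106

Three-point gradient (reference W1): Δ to W2 = (-245, 200, +1.65), Δ to W3 = (45, 255, +2.74).
∂h/∂x = +0.001780, ∂h/∂y = +0.01043 (det = -71475).
|∇h| = √(0.001780² + 0.01043²) = 0.01058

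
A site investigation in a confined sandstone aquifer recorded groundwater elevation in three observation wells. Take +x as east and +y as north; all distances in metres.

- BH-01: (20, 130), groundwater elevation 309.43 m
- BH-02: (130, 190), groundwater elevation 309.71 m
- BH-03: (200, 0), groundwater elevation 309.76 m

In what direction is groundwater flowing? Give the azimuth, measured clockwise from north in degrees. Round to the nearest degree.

256°

With h = a·x + b·y + c and BH-01 as origin, the differences give:
  110·a + 60·b = +0.28
  180·a + (-130)·b = +0.33
Eliminate b (×(-130) and ×60, subtract): -25100·a = -56.200 → a = ∂h/∂x = +0.002239
Back-substitute: b = ∂h/∂y = +0.0005618.
Flow direction (−∇h) has components (-0.002239 E, -0.0005618 N).
Azimuth = atan2(E, N) = atan2(-0.002239, -0.0005618) = 255.9° ≈ 256°.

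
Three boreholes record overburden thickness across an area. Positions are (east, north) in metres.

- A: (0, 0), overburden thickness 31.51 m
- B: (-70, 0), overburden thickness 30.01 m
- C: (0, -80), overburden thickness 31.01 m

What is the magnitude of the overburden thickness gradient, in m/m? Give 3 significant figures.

0.0223 m/m

∂d/∂x = (30.01 − 31.51) / (-70 − 0) = +0.02143
∂d/∂y = (31.01 − 31.51) / (-80 − 0) = +0.006250
|∇f| = √(0.02143² + 0.006250²) = 0.02232 m/m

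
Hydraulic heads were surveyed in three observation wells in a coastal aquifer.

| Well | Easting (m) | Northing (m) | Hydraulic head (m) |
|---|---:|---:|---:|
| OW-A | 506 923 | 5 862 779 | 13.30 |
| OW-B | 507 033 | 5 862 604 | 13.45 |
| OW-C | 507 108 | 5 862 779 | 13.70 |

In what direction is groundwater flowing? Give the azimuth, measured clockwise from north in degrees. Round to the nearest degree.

257°

Taking OW-A as reference: OW-B−OW-A = (110, -175, +0.15); OW-C−OW-A = (185, 0, +0.40).
Determinant of the coordinate differences = 110·0 − 185·(-175) = 32375.
∂h/∂x = [(+0.15)·0 − (+0.40)·(-175)] / 32375 = +0.002162
∂h/∂y = [110·(+0.40) − 185·(+0.15)] / 32375 = +0.0005019
Flow direction (−∇h) has components (-0.002162 E, -0.0005019 N).
Azimuth = atan2(E, N) = atan2(-0.002162, -0.0005019) = 256.9° ≈ 257°.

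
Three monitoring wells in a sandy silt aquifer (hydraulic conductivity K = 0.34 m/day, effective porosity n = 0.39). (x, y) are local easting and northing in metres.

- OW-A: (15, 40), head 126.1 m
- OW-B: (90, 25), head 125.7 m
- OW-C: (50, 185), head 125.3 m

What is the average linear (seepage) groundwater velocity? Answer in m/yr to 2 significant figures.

2.3 m/yr

Differences from OW-A: to OW-B (Δx, Δy, Δh) = (75, -15, -0.4); to OW-C = (35, 145, -0.8).
Solve a·Δx + b·Δy = Δh: det = 75·145 − 35·(-15) = 11400.
∂h/∂x = [(-0.4)·145 − (-0.8)·(-15)] / 11400 = -0.006140
∂h/∂y = [75·(-0.8) − 35·(-0.4)] / 11400 = -0.004035
|∇h| = √(-0.006140² + -0.004035²) = 0.007347
Seepage velocity v = K·i/n = 0.34 × 0.007347 / 0.39 = 0.006405 m/day = 2.339 m/yr.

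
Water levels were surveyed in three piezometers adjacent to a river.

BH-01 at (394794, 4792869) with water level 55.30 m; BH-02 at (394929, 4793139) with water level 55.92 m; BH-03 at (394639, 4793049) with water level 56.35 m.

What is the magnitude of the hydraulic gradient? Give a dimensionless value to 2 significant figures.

0.0044

Taking BH-01 as reference: BH-02−BH-01 = (135, 270, +0.62); BH-03−BH-01 = (-155, 180, +1.05).
Solve a·Δx + b·Δy = Δh: det = 135·180 − (-155)·270 = 66150.
∂h/∂x = [(+0.62)·180 − (+1.05)·270] / 66150 = -0.002599
∂h/∂y = [135·(+1.05) − (-155)·(+0.62)] / 66150 = +0.003596
|∇h| = √(-0.002599² + 0.003596²) = 0.004437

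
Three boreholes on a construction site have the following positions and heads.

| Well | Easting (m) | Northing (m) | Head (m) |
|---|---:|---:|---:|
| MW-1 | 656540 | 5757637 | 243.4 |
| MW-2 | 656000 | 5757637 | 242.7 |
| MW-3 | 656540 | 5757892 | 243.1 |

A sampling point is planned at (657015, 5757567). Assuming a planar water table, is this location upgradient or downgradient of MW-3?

upgradient

∂h/∂x = (242.7 − 243.4) / (656000 − 656540) = +0.001296
∂h/∂y = (243.1 − 243.4) / (5757892 − 5757637) = -0.001176
Head at (657015, 5757567) = 243.4 + (+0.001296)·(475) + (-0.001176)·(-70) = 244.10 m.
That is higher than the 243.1 m at MW-3, so the point is upgradient.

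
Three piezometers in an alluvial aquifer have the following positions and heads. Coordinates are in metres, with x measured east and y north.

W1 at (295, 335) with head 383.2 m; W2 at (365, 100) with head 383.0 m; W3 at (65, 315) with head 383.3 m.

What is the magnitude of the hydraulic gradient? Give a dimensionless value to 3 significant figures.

Differences from W1: to W2 (Δx, Δy, Δh) = (70, -235, -0.2); to W3 = (-230, -20, +0.1).
Solve a·Δx + b·Δy = Δh: det = 70·(-20) − (-230)·(-235) = -55450.
∂h/∂x = [(-0.2)·(-20) − (+0.1)·(-235)] / -55450 = -0.0004959
∂h/∂y = [70·(+0.1) − (-230)·(-0.2)] / -55450 = +0.0007033
|∇h| = √(-0.0004959² + 0.0007033²) = 0.0008606

0.000861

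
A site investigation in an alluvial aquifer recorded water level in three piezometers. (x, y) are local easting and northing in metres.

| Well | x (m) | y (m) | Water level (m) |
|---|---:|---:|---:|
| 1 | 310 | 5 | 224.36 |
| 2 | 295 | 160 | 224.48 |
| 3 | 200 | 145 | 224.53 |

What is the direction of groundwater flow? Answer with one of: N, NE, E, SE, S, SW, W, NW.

SE

Taking 1 as reference: 2−1 = (-15, 155, +0.12); 3−1 = (-110, 140, +0.17).
Determinant of the coordinate differences = (-15)·140 − (-110)·155 = 14950.
∂h/∂x = [(+0.12)·140 − (+0.17)·155] / 14950 = -0.0006388
∂h/∂y = [(-15)·(+0.17) − (-110)·(+0.12)] / 14950 = +0.0007124
Flow = −∇h = (+0.0006388 east, -0.0007124 north), which points southeast.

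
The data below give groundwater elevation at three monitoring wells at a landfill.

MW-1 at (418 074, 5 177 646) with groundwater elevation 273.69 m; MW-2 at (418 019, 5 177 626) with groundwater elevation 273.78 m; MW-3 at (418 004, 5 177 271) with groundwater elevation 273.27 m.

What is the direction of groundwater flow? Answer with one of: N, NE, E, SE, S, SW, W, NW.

SE

With h = a·x + b·y + c and MW-1 as origin, the differences give:
  (-55)·a + (-20)·b = +0.09
  (-70)·a + (-375)·b = -0.42
Eliminate b (×(-375) and ×(-20), subtract): 19225·a = -42.150 → a = ∂h/∂x = -0.002192
Back-substitute: b = ∂h/∂y = +0.001529.
Flow = −∇h = (+0.002192 east, -0.001529 north), which points southeast.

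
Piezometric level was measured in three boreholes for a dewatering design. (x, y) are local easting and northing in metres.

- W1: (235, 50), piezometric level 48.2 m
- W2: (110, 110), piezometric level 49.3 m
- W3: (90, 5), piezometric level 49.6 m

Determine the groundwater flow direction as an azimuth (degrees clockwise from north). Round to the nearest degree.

With h = a·x + b·y + c and W1 as origin, the differences give:
  (-125)·a + 60·b = +1.1
  (-145)·a + (-45)·b = +1.4
Eliminate b (×(-45) and ×60, subtract): 14325·a = -133.50 → a = ∂h/∂x = -0.009319
Back-substitute: b = ∂h/∂y = -0.001082.
Flow direction (−∇h) has components (+0.009319 E, +0.001082 N).
Azimuth = atan2(E, N) = atan2(+0.009319, +0.001082) = 83.4° ≈ 083°.

083°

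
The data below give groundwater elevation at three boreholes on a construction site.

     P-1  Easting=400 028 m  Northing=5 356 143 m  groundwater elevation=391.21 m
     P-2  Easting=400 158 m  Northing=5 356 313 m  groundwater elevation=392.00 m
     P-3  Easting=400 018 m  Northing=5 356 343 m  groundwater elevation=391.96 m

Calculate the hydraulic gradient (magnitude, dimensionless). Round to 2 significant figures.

Three-point gradient (reference P-1): Δ to P-2 = (130, 170, +0.79), Δ to P-3 = (-10, 200, +0.75).
∂h/∂x = +0.001101, ∂h/∂y = +0.003805 (det = 27700).
|∇h| = √(0.001101² + 0.003805²) = 0.003961

0.0040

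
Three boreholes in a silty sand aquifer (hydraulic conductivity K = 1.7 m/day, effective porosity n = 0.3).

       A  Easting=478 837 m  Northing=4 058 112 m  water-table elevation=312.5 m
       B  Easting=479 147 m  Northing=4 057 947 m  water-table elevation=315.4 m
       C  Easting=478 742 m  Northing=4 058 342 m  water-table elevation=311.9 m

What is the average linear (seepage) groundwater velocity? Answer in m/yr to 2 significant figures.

Differences from A: to B (Δx, Δy, Δh) = (310, -165, +2.9); to C = (-95, 230, -0.6).
Solve a·Δx + b·Δy = Δh: det = 310·230 − (-95)·(-165) = 55625.
∂h/∂x = [(+2.9)·230 − (-0.6)·(-165)] / 55625 = +0.01021
∂h/∂y = [310·(-0.6) − (-95)·(+2.9)] / 55625 = +0.001609
|∇h| = √(0.01021² + 0.001609²) = 0.01034
Seepage velocity v = K·i/n = 1.7 × 0.01034 / 0.3 = 0.05859 m/day = 21.4 m/yr.

21 m/yr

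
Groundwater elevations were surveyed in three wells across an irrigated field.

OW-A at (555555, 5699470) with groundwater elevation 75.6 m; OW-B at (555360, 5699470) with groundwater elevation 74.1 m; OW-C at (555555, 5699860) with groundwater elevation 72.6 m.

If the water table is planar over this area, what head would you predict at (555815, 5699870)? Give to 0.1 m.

74.5 m

∂h/∂x = (74.1 − 75.6) / (555360 − 555555) = +0.007692
∂h/∂y = (72.6 − 75.6) / (5699860 − 5699470) = -0.007692
h(555815, 5699870) = 75.6 + (+0.007692)·(260) + (-0.007692)·(400) = 75.6 +2.000 -3.077 = 74.523 m.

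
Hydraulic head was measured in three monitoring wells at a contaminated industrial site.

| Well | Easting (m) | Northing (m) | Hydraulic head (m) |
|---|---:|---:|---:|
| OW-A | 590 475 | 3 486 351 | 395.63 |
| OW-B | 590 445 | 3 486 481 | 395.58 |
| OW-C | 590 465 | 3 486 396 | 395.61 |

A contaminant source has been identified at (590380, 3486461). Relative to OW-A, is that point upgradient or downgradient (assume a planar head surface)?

upgradient

Taking OW-A as reference: OW-B−OW-A = (-30, 130, -0.05); OW-C−OW-A = (-10, 45, -0.02).
Solve a·Δx + b·Δy = Δh: det = (-30)·45 − (-10)·130 = -50.
∂h/∂x = [(-0.05)·45 − (-0.02)·130] / -50 = -0.007000
∂h/∂y = [(-30)·(-0.02) − (-10)·(-0.05)] / -50 = -0.002000
Head at (590380, 3486461) = 395.63 + (-0.007000)·(-95) + (-0.002000)·(110) = 396.07 m.
That is higher than the 395.63 m at OW-A, so the point is upgradient.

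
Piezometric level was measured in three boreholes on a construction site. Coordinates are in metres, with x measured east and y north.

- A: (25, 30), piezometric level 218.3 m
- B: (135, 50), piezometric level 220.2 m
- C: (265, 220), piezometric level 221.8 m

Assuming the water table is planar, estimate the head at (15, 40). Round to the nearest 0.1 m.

218.1 m

Three-point gradient (reference A): Δ to B = (110, 20, +1.9), Δ to C = (240, 190, +3.5).
∂h/∂x = +0.01807, ∂h/∂y = -0.004410 (det = 16100).
h(15, 40) = 218.3 + (+0.01807)·(-10) + (-0.004410)·(10) = 218.3 -0.181 -0.044 = 218.075 m.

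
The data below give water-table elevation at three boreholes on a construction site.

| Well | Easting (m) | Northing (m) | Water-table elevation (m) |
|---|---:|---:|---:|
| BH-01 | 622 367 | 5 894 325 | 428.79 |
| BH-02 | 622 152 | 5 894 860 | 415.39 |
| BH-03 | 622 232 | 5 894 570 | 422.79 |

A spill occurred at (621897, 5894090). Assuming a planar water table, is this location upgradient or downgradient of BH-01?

With h = a·x + b·y + c and BH-01 as origin, the differences give:
  (-215)·a + 535·b = -13.40
  (-135)·a + 245·b = -6.00
Eliminate b (×245 and ×535, subtract): 19550·a = -73.000 → a = ∂h/∂x = -0.003734
Back-substitute: b = ∂h/∂y = -0.02655.
Head at (621897, 5894090) = 428.79 + (-0.003734)·(-470) + (-0.02655)·(-235) = 436.78 m.
That is higher than the 428.79 m at BH-01, so the point is upgradient.

upgradient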